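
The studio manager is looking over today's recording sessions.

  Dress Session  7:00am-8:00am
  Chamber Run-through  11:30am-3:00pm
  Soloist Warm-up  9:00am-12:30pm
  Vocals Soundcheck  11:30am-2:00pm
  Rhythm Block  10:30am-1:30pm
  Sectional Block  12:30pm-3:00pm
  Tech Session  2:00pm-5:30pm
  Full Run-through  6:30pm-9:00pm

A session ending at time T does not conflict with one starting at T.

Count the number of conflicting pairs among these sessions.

Check each pair: they overlap iff neither finishes before the other starts.
Sorted by start: Dress Session, Soloist Warm-up, Rhythm Block, Chamber Run-through, Vocals Soundcheck, Sectional Block, Tech Session, Full Run-through.
Soloist Warm-up starts after Dress Session ends, so Dress Session has no further overlaps.
Rhythm Block starts before Soloist Warm-up ends → Soloist Warm-up and Rhythm Block overlap.
Chamber Run-through starts before Soloist Warm-up ends → Soloist Warm-up and Chamber Run-through overlap.
Vocals Soundcheck starts before Soloist Warm-up ends → Soloist Warm-up and Vocals Soundcheck overlap.
Sectional Block starts exactly when Soloist Warm-up ends (back-to-back, no overlap), so Soloist Warm-up has no further overlaps.
Chamber Run-through starts before Rhythm Block ends → Rhythm Block and Chamber Run-through overlap.
Vocals Soundcheck starts before Rhythm Block ends → Rhythm Block and Vocals Soundcheck overlap.
Sectional Block starts before Rhythm Block ends → Rhythm Block and Sectional Block overlap.
Tech Session starts after Rhythm Block ends, so Rhythm Block has no further overlaps.
Vocals Soundcheck starts before Chamber Run-through ends → Chamber Run-through and Vocals Soundcheck overlap.
Sectional Block starts before Chamber Run-through ends → Chamber Run-through and Sectional Block overlap.
Tech Session starts before Chamber Run-through ends → Chamber Run-through and Tech Session overlap.
Full Run-through starts after Chamber Run-through ends.
Sectional Block starts before Vocals Soundcheck ends → Vocals Soundcheck and Sectional Block overlap.
Tech Session starts exactly when Vocals Soundcheck ends (back-to-back, no overlap), so Vocals Soundcheck has no further overlaps.
Tech Session starts before Sectional Block ends → Sectional Block and Tech Session overlap.
Full Run-through starts after Sectional Block ends.
Full Run-through starts after Tech Session ends.
Overlapping pairs: Chamber Run-through & Rhythm Block, Chamber Run-through & Sectional Block, Chamber Run-through & Soloist Warm-up, Chamber Run-through & Tech Session, Chamber Run-through & Vocals Soundcheck, Rhythm Block & Sectional Block, Rhythm Block & Soloist Warm-up, Rhythm Block & Vocals Soundcheck, Sectional Block & Tech Session, Sectional Block & Vocals Soundcheck, Soloist Warm-up & Vocals Soundcheck — 11 in total.

11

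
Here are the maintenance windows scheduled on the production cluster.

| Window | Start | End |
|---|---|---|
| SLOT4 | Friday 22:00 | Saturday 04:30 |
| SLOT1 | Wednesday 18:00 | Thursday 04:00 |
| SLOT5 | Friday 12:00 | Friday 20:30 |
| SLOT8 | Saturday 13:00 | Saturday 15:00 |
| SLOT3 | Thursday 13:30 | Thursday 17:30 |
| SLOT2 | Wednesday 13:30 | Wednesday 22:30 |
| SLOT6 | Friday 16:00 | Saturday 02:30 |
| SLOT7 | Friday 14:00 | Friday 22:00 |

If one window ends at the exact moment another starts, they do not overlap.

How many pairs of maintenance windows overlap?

Two intervals overlap when each starts before the other ends.
Sorted by start: SLOT2, SLOT1, SLOT3, SLOT5, SLOT7, SLOT6, SLOT4, SLOT8.
SLOT1 starts before SLOT2 ends → SLOT2 and SLOT1 overlap.
SLOT3 starts after SLOT2 ends, so SLOT2 has no further overlaps.
SLOT3 starts after SLOT1 ends, so SLOT1 has no further overlaps.
SLOT5 starts after SLOT3 ends, so SLOT3 has no further overlaps.
SLOT7 starts before SLOT5 ends → SLOT5 and SLOT7 overlap.
SLOT6 starts before SLOT5 ends → SLOT5 and SLOT6 overlap.
SLOT4 starts after SLOT5 ends, so SLOT5 has no further overlaps.
SLOT6 starts before SLOT7 ends → SLOT7 and SLOT6 overlap.
SLOT4 starts exactly when SLOT7 ends (back-to-back, no overlap), so SLOT7 has no further overlaps.
SLOT4 starts before SLOT6 ends → SLOT6 and SLOT4 overlap.
SLOT8 starts after SLOT6 ends.
SLOT8 starts after SLOT4 ends.
Overlapping pairs: SLOT1 & SLOT2, SLOT4 & SLOT6, SLOT5 & SLOT6, SLOT5 & SLOT7, SLOT6 & SLOT7 — 5 in total.

5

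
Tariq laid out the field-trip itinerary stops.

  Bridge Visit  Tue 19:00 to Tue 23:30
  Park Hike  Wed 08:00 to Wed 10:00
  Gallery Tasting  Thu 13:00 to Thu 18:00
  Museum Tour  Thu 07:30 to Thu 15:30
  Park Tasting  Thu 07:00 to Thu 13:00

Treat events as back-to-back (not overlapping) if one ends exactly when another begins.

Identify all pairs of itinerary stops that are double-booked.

Check each pair: they overlap iff neither finishes before the other starts.
Sorted by start: Bridge Visit, Park Hike, Park Tasting, Museum Tour, Gallery Tasting.
Park Hike starts after Bridge Visit ends, so Bridge Visit has no further overlaps.
Park Tasting starts after Park Hike ends, so Park Hike has no further overlaps.
Museum Tour starts before Park Tasting ends → Park Tasting and Museum Tour overlap.
Gallery Tasting starts exactly when Park Tasting ends (back-to-back, no overlap).
Gallery Tasting starts before Museum Tour ends → Museum Tour and Gallery Tasting overlap.

Gallery Tasting & Museum Tour, Museum Tour & Park Tasting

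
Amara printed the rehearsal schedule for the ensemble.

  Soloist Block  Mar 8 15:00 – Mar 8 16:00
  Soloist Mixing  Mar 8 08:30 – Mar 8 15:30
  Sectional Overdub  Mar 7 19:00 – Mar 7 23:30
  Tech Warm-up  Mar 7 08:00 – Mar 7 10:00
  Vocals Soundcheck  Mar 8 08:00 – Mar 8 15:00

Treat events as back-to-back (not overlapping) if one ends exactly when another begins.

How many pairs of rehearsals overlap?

2

Sorted by start: Tech Warm-up, Sectional Overdub, Vocals Soundcheck, Soloist Mixing, Soloist Block.
Sectional Overdub starts after Tech Warm-up ends, so Tech Warm-up has no further overlaps.
Vocals Soundcheck starts after Sectional Overdub ends, so Sectional Overdub has no further overlaps.
Soloist Mixing starts before Vocals Soundcheck ends → Vocals Soundcheck and Soloist Mixing overlap.
Soloist Block starts exactly when Vocals Soundcheck ends (back-to-back, no overlap).
Soloist Block starts before Soloist Mixing ends → Soloist Mixing and Soloist Block overlap.
Overlapping pairs: Soloist Block & Soloist Mixing, Soloist Mixing & Vocals Soundcheck — 2 in total.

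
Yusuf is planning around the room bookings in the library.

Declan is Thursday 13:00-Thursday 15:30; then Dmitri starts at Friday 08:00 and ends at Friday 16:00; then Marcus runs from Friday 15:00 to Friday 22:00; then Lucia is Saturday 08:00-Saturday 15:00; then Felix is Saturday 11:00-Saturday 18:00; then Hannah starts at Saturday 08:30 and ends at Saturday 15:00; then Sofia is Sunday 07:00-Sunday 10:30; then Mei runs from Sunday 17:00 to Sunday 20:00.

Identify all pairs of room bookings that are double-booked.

Sorted by start: Declan, Dmitri, Marcus, Lucia, Hannah, Felix, Sofia, Mei.
Dmitri starts after Declan ends, so nothing later overlaps Declan either.
Marcus starts before Dmitri ends → Dmitri and Marcus overlap.
Lucia starts after Dmitri ends, so nothing later overlaps Dmitri either.
Lucia starts after Marcus ends, so nothing later overlaps Marcus either.
Hannah starts before Lucia ends → Lucia and Hannah overlap.
Felix starts before Lucia ends → Lucia and Felix overlap.
Sofia starts after Lucia ends, so nothing later overlaps Lucia either.
Felix starts before Hannah ends → Hannah and Felix overlap.
Sofia starts after Hannah ends, so nothing later overlaps Hannah either.
Sofia starts after Felix ends, so nothing later overlaps Felix either.
Mei starts after Sofia ends.

Dmitri & Marcus, Felix & Hannah, Felix & Lucia, Hannah & Lucia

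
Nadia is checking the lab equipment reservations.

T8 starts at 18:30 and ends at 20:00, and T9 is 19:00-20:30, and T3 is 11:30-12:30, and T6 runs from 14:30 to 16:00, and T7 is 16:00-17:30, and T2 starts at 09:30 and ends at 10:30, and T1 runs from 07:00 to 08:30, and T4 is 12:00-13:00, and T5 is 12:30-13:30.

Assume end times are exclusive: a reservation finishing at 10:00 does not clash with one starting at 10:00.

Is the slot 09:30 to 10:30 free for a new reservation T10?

No — it overlaps T2

T1: ends 08:30 at or before T10 starts 09:30 → clear.
T2: starts 09:30 before T10 ends 10:30, and ends 10:30 after T10 starts 09:30 → overlap.
T3: starts 11:30 at or after T10 ends 10:30 → clear.
T4: starts 12:00 at or after T10 ends 10:30 → clear.
T5: starts 12:30 at or after T10 ends 10:30 → clear.
T6: starts 14:30 at or after T10 ends 10:30 → clear.
T7: starts 16:00 at or after T10 ends 10:30 → clear.
T8: starts 18:30 at or after T10 ends 10:30 → clear.
T9: starts 19:00 at or after T10 ends 10:30 → clear.
T10 overlaps T2.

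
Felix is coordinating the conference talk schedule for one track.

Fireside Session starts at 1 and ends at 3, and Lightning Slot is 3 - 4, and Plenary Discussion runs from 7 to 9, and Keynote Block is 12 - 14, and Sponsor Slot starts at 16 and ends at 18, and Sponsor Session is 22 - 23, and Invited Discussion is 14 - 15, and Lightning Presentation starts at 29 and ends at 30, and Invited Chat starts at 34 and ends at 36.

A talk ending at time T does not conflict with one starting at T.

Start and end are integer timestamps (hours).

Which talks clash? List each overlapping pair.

Check each pair: they overlap iff neither finishes before the other starts.
Sorted by start: Fireside Session, Lightning Slot, Plenary Discussion, Keynote Block, Invited Discussion, Sponsor Slot, Sponsor Session, Lightning Presentation, Invited Chat.
Lightning Slot starts exactly when Fireside Session ends (back-to-back, no overlap); Fireside Session is clear from here.
Plenary Discussion starts after Lightning Slot ends; Lightning Slot is clear from here.
Keynote Block starts after Plenary Discussion ends; Plenary Discussion is clear from here.
Invited Discussion starts exactly when Keynote Block ends (back-to-back, no overlap); Keynote Block is clear from here.
Sponsor Slot starts after Invited Discussion ends; Invited Discussion is clear from here.
Sponsor Session starts after Sponsor Slot ends; Sponsor Slot is clear from here.
Lightning Presentation starts after Sponsor Session ends; Sponsor Session is clear from here.
Invited Chat starts after Lightning Presentation ends.

none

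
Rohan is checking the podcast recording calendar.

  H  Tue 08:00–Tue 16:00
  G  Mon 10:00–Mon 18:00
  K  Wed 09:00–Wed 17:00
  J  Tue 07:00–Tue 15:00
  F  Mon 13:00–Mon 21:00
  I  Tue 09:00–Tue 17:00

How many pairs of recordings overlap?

Sorted by start: G, F, J, H, I, K.
F starts before G ends → G and F overlap.
J starts after G ends; G is clear from here.
J starts after F ends; F is clear from here.
H starts before J ends → J and H overlap.
I starts before J ends → J and I overlap.
K starts after J ends.
I starts before H ends → H and I overlap.
K starts after H ends.
K starts after I ends.
Overlapping pairs: F & G, H & I, H & J, I & J — 4 in total.

4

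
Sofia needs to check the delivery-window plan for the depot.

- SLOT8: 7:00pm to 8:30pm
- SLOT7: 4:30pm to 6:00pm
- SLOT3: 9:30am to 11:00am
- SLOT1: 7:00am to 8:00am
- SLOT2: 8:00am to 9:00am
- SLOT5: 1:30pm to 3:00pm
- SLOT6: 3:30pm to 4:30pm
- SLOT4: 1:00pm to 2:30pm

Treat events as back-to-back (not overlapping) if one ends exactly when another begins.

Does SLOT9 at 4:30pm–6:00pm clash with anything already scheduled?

SLOT1: ends 8:00am at or before SLOT9 starts 4:30pm → clear.
SLOT2: ends 9:00am at or before SLOT9 starts 4:30pm → clear.
SLOT3: ends 11:00am at or before SLOT9 starts 4:30pm → clear.
SLOT4: ends 2:30pm at or before SLOT9 starts 4:30pm → clear.
SLOT5: ends 3:00pm at or before SLOT9 starts 4:30pm → clear.
SLOT6: ends 4:30pm at or before SLOT9 starts 4:30pm → clear.
SLOT7: starts 4:30pm before SLOT9 ends 6:00pm, and ends 6:00pm after SLOT9 starts 4:30pm → overlap.
SLOT8: starts 7:00pm at or after SLOT9 ends 6:00pm → clear.
SLOT9 overlaps SLOT7.

Yes — it overlaps SLOT7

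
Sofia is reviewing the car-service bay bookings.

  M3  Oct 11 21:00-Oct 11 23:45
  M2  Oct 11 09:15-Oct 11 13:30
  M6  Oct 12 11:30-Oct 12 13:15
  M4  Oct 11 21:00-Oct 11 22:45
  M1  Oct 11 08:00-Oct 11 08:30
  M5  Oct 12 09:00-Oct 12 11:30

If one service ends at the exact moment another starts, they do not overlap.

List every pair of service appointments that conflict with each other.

M3 & M4

Two intervals overlap when each starts before the other ends.
Sorted by start: M1, M2, M3, M4, M5, M6.
M2 starts after M1 ends; M1 is clear from here.
M3 starts after M2 ends; M2 is clear from here.
M4 starts before M3 ends → M3 and M4 overlap.
M5 starts after M3 ends; M3 is clear from here.
M5 starts after M4 ends; M4 is clear from here.
M6 starts exactly when M5 ends (back-to-back, no overlap).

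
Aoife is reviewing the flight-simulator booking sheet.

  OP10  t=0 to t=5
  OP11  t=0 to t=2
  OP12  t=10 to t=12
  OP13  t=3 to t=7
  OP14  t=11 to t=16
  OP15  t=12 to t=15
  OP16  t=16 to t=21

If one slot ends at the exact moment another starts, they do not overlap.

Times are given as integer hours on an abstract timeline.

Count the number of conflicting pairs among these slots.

Two intervals overlap when each starts before the other ends.
Sorted by start: OP10, OP11, OP13, OP12, OP14, OP15, OP16.
OP11 starts before OP10 ends → OP10 and OP11 overlap.
OP13 starts before OP10 ends → OP10 and OP13 overlap.
OP12 starts after OP10 ends, so OP10 has no further overlaps.
OP13 starts after OP11 ends, so OP11 has no further overlaps.
OP12 starts after OP13 ends, so OP13 has no further overlaps.
OP14 starts before OP12 ends → OP12 and OP14 overlap.
OP15 starts exactly when OP12 ends (back-to-back, no overlap), so OP12 has no further overlaps.
OP15 starts before OP14 ends → OP14 and OP15 overlap.
OP16 starts exactly when OP14 ends (back-to-back, no overlap).
OP16 starts after OP15 ends.
Overlapping pairs: OP10 & OP11, OP10 & OP13, OP12 & OP14, OP14 & OP15 — 4 in total.

4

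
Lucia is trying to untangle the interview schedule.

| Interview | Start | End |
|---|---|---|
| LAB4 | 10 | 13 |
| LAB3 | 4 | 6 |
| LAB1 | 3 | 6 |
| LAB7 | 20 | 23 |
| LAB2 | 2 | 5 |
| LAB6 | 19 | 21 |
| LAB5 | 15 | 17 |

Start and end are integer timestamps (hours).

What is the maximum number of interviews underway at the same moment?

Sort all start/end points and keep a running count:
2 start LAB2 → 1
3 start LAB1 → 2
4 start LAB3 → 3
5 end LAB2 → 2
6 end LAB1 → 1
6 end LAB3 → 0
10 start LAB4 → 1
13 end LAB4 → 0
15 start LAB5 → 1
17 end LAB5 → 0
19 start LAB6 → 1
20 start LAB7 → 2
21 end LAB6 → 1
23 end LAB7 → 0
Peak is 3, at 4 (LAB1, LAB2, LAB3).

3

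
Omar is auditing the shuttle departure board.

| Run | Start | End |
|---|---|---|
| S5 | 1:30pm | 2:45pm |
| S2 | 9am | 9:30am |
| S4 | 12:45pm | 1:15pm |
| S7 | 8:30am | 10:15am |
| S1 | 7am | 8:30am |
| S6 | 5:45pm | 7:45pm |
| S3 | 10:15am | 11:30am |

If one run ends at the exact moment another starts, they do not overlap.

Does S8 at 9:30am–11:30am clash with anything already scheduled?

Yes — it overlaps S3, S7

S1: ends 8:30am at or before S8 starts 9:30am → clear.
S7: starts 8:30am before S8 ends 11:30am, and ends 10:15am after S8 starts 9:30am → overlap.
S2: ends 9:30am at or before S8 starts 9:30am → clear.
S3: starts 10:15am before S8 ends 11:30am, and ends 11:30am after S8 starts 9:30am → overlap.
S4: starts 12:45pm at or after S8 ends 11:30am → clear.
S5: starts 1:30pm at or after S8 ends 11:30am → clear.
S6: starts 5:45pm at or after S8 ends 11:30am → clear.
S8 overlaps S3, S7.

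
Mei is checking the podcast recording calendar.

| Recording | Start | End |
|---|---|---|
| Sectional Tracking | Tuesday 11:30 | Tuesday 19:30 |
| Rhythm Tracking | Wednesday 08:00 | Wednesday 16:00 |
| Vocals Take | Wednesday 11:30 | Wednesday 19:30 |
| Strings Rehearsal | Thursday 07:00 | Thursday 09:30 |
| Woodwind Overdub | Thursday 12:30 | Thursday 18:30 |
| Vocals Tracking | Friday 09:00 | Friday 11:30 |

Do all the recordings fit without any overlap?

No

Sorted by start: Sectional Tracking, Rhythm Tracking, Vocals Take, Strings Rehearsal, Woodwind Overdub, Vocals Tracking.
Rhythm Tracking starts after Sectional Tracking ends, so nothing later overlaps Sectional Tracking either.
Vocals Take starts before Rhythm Tracking ends → Rhythm Tracking and Vocals Take overlap.
That's a conflict, so the schedule is not conflict-free.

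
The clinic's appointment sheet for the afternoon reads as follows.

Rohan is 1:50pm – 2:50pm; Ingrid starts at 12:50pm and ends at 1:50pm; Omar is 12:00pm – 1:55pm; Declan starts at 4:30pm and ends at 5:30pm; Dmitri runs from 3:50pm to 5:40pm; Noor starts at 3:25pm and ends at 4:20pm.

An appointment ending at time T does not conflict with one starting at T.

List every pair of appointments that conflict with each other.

Sorted by start: Omar, Ingrid, Rohan, Noor, Dmitri, Declan.
Ingrid starts before Omar ends → Omar and Ingrid overlap.
Rohan starts before Omar ends → Omar and Rohan overlap.
Noor starts after Omar ends — done with Omar.
Rohan starts exactly when Ingrid ends (back-to-back, no overlap) — done with Ingrid.
Noor starts after Rohan ends — done with Rohan.
Dmitri starts before Noor ends → Noor and Dmitri overlap.
Declan starts after Noor ends.
Declan starts before Dmitri ends → Dmitri and Declan overlap.

Declan & Dmitri, Dmitri & Noor, Ingrid & Omar, Omar & Rohan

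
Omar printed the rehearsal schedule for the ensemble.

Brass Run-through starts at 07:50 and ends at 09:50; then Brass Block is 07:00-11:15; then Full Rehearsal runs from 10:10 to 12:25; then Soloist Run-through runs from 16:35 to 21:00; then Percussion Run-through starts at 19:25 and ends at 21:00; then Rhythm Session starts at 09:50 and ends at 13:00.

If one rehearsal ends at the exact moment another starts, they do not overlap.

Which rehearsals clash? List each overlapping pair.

Brass Block & Brass Run-through, Brass Block & Full Rehearsal, Brass Block & Rhythm Session, Full Rehearsal & Rhythm Session, Percussion Run-through & Soloist Run-through

Sorted by start: Brass Block, Brass Run-through, Rhythm Session, Full Rehearsal, Soloist Run-through, Percussion Run-through.
Brass Run-through starts before Brass Block ends → Brass Block and Brass Run-through overlap.
Rhythm Session starts before Brass Block ends → Brass Block and Rhythm Session overlap.
Full Rehearsal starts before Brass Block ends → Brass Block and Full Rehearsal overlap.
Soloist Run-through starts after Brass Block ends, so Brass Block has no further overlaps.
Rhythm Session starts exactly when Brass Run-through ends (back-to-back, no overlap), so Brass Run-through has no further overlaps.
Full Rehearsal starts before Rhythm Session ends → Rhythm Session and Full Rehearsal overlap.
Soloist Run-through starts after Rhythm Session ends, so Rhythm Session has no further overlaps.
Soloist Run-through starts after Full Rehearsal ends, so Full Rehearsal has no further overlaps.
Percussion Run-through starts before Soloist Run-through ends → Soloist Run-through and Percussion Run-through overlap.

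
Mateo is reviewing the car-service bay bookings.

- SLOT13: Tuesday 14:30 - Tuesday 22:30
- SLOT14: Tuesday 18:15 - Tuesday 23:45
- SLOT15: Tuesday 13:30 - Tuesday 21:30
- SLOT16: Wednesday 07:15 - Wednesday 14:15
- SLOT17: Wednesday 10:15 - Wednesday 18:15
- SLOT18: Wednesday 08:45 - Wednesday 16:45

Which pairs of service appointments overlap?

SLOT13 & SLOT14, SLOT13 & SLOT15, SLOT14 & SLOT15, SLOT16 & SLOT17, SLOT16 & SLOT18, SLOT17 & SLOT18

Sorted by start: SLOT15, SLOT13, SLOT14, SLOT16, SLOT18, SLOT17.
SLOT13 starts before SLOT15 ends → SLOT15 and SLOT13 overlap.
SLOT14 starts before SLOT15 ends → SLOT15 and SLOT14 overlap.
SLOT16 starts after SLOT15 ends, so SLOT15 has no further overlaps.
SLOT14 starts before SLOT13 ends → SLOT13 and SLOT14 overlap.
SLOT16 starts after SLOT13 ends, so SLOT13 has no further overlaps.
SLOT16 starts after SLOT14 ends, so SLOT14 has no further overlaps.
SLOT18 starts before SLOT16 ends → SLOT16 and SLOT18 overlap.
SLOT17 starts before SLOT16 ends → SLOT16 and SLOT17 overlap.
SLOT17 starts before SLOT18 ends → SLOT18 and SLOT17 overlap.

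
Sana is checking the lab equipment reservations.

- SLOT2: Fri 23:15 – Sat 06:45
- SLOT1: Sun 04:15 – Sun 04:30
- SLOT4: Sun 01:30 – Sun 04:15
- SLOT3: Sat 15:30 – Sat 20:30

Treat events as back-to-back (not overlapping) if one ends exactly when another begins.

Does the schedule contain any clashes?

No

Two intervals overlap when each starts before the other ends.
Sorted by start: SLOT2, SLOT3, SLOT4, SLOT1.
SLOT3 starts after SLOT2 ends; SLOT2 is clear from here.
SLOT4 starts after SLOT3 ends; SLOT3 is clear from here.
SLOT1 starts exactly when SLOT4 ends (back-to-back, no overlap).
Every pair is clear; the schedule has no overlaps.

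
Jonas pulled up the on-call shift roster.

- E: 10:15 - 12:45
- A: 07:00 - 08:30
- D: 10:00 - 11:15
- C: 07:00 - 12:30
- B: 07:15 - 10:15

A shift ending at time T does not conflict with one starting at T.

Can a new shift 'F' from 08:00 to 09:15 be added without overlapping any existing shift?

No — it overlaps A, B, C

A: starts 07:00 before F ends 09:15, and ends 08:30 after F starts 08:00 → overlap.
C: starts 07:00 before F ends 09:15, and ends 12:30 after F starts 08:00 → overlap.
B: starts 07:15 before F ends 09:15, and ends 10:15 after F starts 08:00 → overlap.
D: starts 10:00 at or after F ends 09:15 → clear.
E: starts 10:15 at or after F ends 09:15 → clear.
F overlaps A, B, C.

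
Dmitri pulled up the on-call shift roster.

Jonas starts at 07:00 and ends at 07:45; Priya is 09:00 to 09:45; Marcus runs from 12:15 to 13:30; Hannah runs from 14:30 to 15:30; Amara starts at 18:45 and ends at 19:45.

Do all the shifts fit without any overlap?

Two intervals overlap when each starts before the other ends.
Sorted by start: Jonas, Priya, Marcus, Hannah, Amara.
Priya starts after Jonas ends; Jonas is clear from here.
Marcus starts after Priya ends; Priya is clear from here.
Hannah starts after Marcus ends; Marcus is clear from here.
Amara starts after Hannah ends.
Every pair is clear; the schedule has no overlaps.

Yes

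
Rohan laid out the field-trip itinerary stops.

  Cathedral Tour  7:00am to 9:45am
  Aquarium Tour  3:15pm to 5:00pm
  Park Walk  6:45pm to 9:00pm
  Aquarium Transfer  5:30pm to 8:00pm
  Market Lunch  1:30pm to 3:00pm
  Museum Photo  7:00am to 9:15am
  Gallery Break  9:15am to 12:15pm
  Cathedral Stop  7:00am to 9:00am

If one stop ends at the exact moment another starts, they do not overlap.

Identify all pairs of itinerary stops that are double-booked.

Aquarium Transfer & Park Walk, Cathedral Stop & Cathedral Tour, Cathedral Stop & Museum Photo, Cathedral Tour & Gallery Break, Cathedral Tour & Museum Photo

Check each pair: they overlap iff neither finishes before the other starts.
Sorted by start: Museum Photo, Cathedral Stop, Cathedral Tour, Gallery Break, Market Lunch, Aquarium Tour, Aquarium Transfer, Park Walk.
Cathedral Stop starts before Museum Photo ends → Museum Photo and Cathedral Stop overlap.
Cathedral Tour starts before Museum Photo ends → Museum Photo and Cathedral Tour overlap.
Gallery Break starts exactly when Museum Photo ends (back-to-back, no overlap); Museum Photo is clear from here.
Cathedral Tour starts before Cathedral Stop ends → Cathedral Stop and Cathedral Tour overlap.
Gallery Break starts after Cathedral Stop ends; Cathedral Stop is clear from here.
Gallery Break starts before Cathedral Tour ends → Cathedral Tour and Gallery Break overlap.
Market Lunch starts after Cathedral Tour ends; Cathedral Tour is clear from here.
Market Lunch starts after Gallery Break ends; Gallery Break is clear from here.
Aquarium Tour starts after Market Lunch ends; Market Lunch is clear from here.
Aquarium Transfer starts after Aquarium Tour ends; Aquarium Tour is clear from here.
Park Walk starts before Aquarium Transfer ends → Aquarium Transfer and Park Walk overlap.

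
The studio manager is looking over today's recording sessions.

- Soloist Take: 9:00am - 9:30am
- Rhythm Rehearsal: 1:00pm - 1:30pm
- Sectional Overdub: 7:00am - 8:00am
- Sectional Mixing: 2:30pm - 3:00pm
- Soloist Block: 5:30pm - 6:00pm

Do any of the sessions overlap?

No

Two intervals overlap when each starts before the other ends.
Sorted by start: Sectional Overdub, Soloist Take, Rhythm Rehearsal, Sectional Mixing, Soloist Block.
Soloist Take starts after Sectional Overdub ends, so Sectional Overdub has no further overlaps.
Rhythm Rehearsal starts after Soloist Take ends, so Soloist Take has no further overlaps.
Sectional Mixing starts after Rhythm Rehearsal ends, so Rhythm Rehearsal has no further overlaps.
Soloist Block starts after Sectional Mixing ends.
Every pair is clear; the schedule has no overlaps.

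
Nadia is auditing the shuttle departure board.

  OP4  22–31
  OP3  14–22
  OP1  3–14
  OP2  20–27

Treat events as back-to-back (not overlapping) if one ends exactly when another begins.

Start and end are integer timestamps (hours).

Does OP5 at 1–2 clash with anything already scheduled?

No — it doesn't clash with anything

OP1: starts 3 at or after OP5 ends 2 → clear.
OP3: starts 14 at or after OP5 ends 2 → clear.
OP2: starts 20 at or after OP5 ends 2 → clear.
OP4: starts 22 at or after OP5 ends 2 → clear.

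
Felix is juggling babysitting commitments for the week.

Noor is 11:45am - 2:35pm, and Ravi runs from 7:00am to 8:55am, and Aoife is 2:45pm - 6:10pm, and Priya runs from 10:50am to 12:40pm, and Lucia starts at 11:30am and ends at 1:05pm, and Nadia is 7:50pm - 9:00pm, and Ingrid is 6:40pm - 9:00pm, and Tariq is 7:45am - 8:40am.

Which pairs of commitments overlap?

Check each pair: they overlap iff neither finishes before the other starts.
Sorted by start: Ravi, Tariq, Priya, Lucia, Noor, Aoife, Ingrid, Nadia.
Tariq starts before Ravi ends → Ravi and Tariq overlap.
Priya starts after Ravi ends, so Ravi has no further overlaps.
Priya starts after Tariq ends, so Tariq has no further overlaps.
Lucia starts before Priya ends → Priya and Lucia overlap.
Noor starts before Priya ends → Priya and Noor overlap.
Aoife starts after Priya ends, so Priya has no further overlaps.
Noor starts before Lucia ends → Lucia and Noor overlap.
Aoife starts after Lucia ends, so Lucia has no further overlaps.
Aoife starts after Noor ends, so Noor has no further overlaps.
Ingrid starts after Aoife ends, so Aoife has no further overlaps.
Nadia starts before Ingrid ends → Ingrid and Nadia overlap.

Ingrid & Nadia, Lucia & Noor, Lucia & Priya, Noor & Priya, Ravi & Tariq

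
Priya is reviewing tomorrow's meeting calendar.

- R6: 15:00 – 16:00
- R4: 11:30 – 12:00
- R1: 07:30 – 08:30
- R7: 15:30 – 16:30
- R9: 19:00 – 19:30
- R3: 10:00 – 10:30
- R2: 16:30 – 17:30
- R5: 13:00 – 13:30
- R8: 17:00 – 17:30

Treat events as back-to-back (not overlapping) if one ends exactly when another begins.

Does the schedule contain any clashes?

Yes

Sorted by start: R1, R3, R4, R5, R6, R7, R2, R8, R9.
R3 starts after R1 ends, so R1 has no further overlaps.
R4 starts after R3 ends, so R3 has no further overlaps.
R5 starts after R4 ends, so R4 has no further overlaps.
R6 starts after R5 ends, so R5 has no further overlaps.
R7 starts before R6 ends → R6 and R7 overlap.
That's a conflict, so the schedule is not conflict-free.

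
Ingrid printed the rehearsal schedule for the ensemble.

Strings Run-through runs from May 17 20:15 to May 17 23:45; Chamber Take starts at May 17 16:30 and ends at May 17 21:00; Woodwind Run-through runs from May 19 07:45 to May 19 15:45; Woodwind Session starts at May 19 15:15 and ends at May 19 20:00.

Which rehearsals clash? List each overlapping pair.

Sorted by start: Chamber Take, Strings Run-through, Woodwind Run-through, Woodwind Session.
Strings Run-through starts before Chamber Take ends → Chamber Take and Strings Run-through overlap.
Woodwind Run-through starts after Chamber Take ends, so nothing later overlaps Chamber Take either.
Woodwind Run-through starts after Strings Run-through ends, so nothing later overlaps Strings Run-through either.
Woodwind Session starts before Woodwind Run-through ends → Woodwind Run-through and Woodwind Session overlap.

Chamber Take & Strings Run-through, Woodwind Run-through & Woodwind Session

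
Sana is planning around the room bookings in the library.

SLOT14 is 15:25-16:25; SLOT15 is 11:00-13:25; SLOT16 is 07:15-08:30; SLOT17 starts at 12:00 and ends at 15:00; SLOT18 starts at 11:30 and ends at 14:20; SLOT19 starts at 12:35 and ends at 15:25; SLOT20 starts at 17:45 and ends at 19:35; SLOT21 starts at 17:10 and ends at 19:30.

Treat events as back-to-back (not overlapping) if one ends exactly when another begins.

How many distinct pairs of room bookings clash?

7

Check each pair: they overlap iff neither finishes before the other starts.
Sorted by start: SLOT16, SLOT15, SLOT18, SLOT17, SLOT19, SLOT14, SLOT21, SLOT20.
SLOT15 starts after SLOT16 ends, so SLOT16 has no further overlaps.
SLOT18 starts before SLOT15 ends → SLOT15 and SLOT18 overlap.
SLOT17 starts before SLOT15 ends → SLOT15 and SLOT17 overlap.
SLOT19 starts before SLOT15 ends → SLOT15 and SLOT19 overlap.
SLOT14 starts after SLOT15 ends, so SLOT15 has no further overlaps.
SLOT17 starts before SLOT18 ends → SLOT18 and SLOT17 overlap.
SLOT19 starts before SLOT18 ends → SLOT18 and SLOT19 overlap.
SLOT14 starts after SLOT18 ends, so SLOT18 has no further overlaps.
SLOT19 starts before SLOT17 ends → SLOT17 and SLOT19 overlap.
SLOT14 starts after SLOT17 ends, so SLOT17 has no further overlaps.
SLOT14 starts exactly when SLOT19 ends (back-to-back, no overlap), so SLOT19 has no further overlaps.
SLOT21 starts after SLOT14 ends, so SLOT14 has no further overlaps.
SLOT20 starts before SLOT21 ends → SLOT21 and SLOT20 overlap.
Overlapping pairs: SLOT15 & SLOT17, SLOT15 & SLOT18, SLOT15 & SLOT19, SLOT17 & SLOT18, SLOT17 & SLOT19, SLOT18 & SLOT19, SLOT20 & SLOT21 — 7 in total.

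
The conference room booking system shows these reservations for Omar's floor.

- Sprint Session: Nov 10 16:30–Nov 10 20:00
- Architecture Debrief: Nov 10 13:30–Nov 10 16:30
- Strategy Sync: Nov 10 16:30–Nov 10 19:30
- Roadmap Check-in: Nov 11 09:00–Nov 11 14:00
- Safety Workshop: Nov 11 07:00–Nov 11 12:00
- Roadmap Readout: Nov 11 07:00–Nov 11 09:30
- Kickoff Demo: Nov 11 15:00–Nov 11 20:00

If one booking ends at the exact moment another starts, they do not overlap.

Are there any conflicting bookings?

Sorted by start: Architecture Debrief, Sprint Session, Strategy Sync, Safety Workshop, Roadmap Readout, Roadmap Check-in, Kickoff Demo.
Sprint Session starts exactly when Architecture Debrief ends (back-to-back, no overlap), so nothing later overlaps Architecture Debrief either.
Strategy Sync starts before Sprint Session ends → Sprint Session and Strategy Sync overlap.
That's a conflict, so the schedule is not conflict-free.

Yes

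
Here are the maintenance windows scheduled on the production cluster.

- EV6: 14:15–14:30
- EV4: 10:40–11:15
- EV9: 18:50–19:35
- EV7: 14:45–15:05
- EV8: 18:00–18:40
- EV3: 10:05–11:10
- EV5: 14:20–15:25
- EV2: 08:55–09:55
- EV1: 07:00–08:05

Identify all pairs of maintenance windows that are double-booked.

EV3 & EV4, EV5 & EV6, EV5 & EV7

Sorted by start: EV1, EV2, EV3, EV4, EV6, EV5, EV7, EV8, EV9.
EV2 starts after EV1 ends, so EV1 has no further overlaps.
EV3 starts after EV2 ends, so EV2 has no further overlaps.
EV4 starts before EV3 ends → EV3 and EV4 overlap.
EV6 starts after EV3 ends, so EV3 has no further overlaps.
EV6 starts after EV4 ends, so EV4 has no further overlaps.
EV5 starts before EV6 ends → EV6 and EV5 overlap.
EV7 starts after EV6 ends, so EV6 has no further overlaps.
EV7 starts before EV5 ends → EV5 and EV7 overlap.
EV8 starts after EV5 ends, so EV5 has no further overlaps.
EV8 starts after EV7 ends, so EV7 has no further overlaps.
EV9 starts after EV8 ends.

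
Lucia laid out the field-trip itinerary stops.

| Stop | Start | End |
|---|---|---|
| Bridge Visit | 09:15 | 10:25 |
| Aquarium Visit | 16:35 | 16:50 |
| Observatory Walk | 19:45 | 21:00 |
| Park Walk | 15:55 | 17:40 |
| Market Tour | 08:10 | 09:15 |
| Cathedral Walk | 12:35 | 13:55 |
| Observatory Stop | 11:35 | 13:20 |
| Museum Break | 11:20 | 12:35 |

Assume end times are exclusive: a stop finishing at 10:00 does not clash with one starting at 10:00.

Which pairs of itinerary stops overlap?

Sorted by start: Market Tour, Bridge Visit, Museum Break, Observatory Stop, Cathedral Walk, Park Walk, Aquarium Visit, Observatory Walk.
Bridge Visit starts exactly when Market Tour ends (back-to-back, no overlap); Market Tour is clear from here.
Museum Break starts after Bridge Visit ends; Bridge Visit is clear from here.
Observatory Stop starts before Museum Break ends → Museum Break and Observatory Stop overlap.
Cathedral Walk starts exactly when Museum Break ends (back-to-back, no overlap); Museum Break is clear from here.
Cathedral Walk starts before Observatory Stop ends → Observatory Stop and Cathedral Walk overlap.
Park Walk starts after Observatory Stop ends; Observatory Stop is clear from here.
Park Walk starts after Cathedral Walk ends; Cathedral Walk is clear from here.
Aquarium Visit starts before Park Walk ends → Park Walk and Aquarium Visit overlap.
Observatory Walk starts after Park Walk ends.
Observatory Walk starts after Aquarium Visit ends.

Aquarium Visit & Park Walk, Cathedral Walk & Observatory Stop, Museum Break & Observatory Stop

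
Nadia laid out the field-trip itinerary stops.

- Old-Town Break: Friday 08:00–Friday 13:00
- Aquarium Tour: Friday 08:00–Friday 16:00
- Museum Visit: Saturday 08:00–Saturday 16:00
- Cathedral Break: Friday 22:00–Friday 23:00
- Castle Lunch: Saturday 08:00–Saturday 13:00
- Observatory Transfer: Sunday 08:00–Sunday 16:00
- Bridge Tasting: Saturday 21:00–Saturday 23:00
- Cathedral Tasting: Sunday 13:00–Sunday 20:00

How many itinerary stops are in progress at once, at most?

2

Walk through starts and ends in time order (an end at T is processed before a start at T):
Friday 08:00 start Aquarium Tour → 1
Friday 08:00 start Old-Town Break → 2
Friday 13:00 end Old-Town Break → 1
Friday 16:00 end Aquarium Tour → 0
Friday 22:00 start Cathedral Break → 1
Friday 23:00 end Cathedral Break → 0
Saturday 08:00 start Castle Lunch → 1
Saturday 08:00 start Museum Visit → 2
Saturday 13:00 end Castle Lunch → 1
Saturday 16:00 end Museum Visit → 0
Saturday 21:00 start Bridge Tasting → 1
Saturday 23:00 end Bridge Tasting → 0
Sunday 08:00 start Observatory Transfer → 1
Sunday 13:00 start Cathedral Tasting → 2
Sunday 16:00 end Observatory Transfer → 1
Sunday 20:00 end Cathedral Tasting → 0
Peak is 2, at Friday 08:00 (Aquarium Tour, Old-Town Break).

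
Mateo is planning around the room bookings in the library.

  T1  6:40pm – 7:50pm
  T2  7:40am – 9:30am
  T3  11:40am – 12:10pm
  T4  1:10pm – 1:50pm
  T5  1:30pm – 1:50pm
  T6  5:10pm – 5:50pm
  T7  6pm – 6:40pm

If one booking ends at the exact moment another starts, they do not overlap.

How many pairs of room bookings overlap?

Two intervals overlap when each starts before the other ends.
Sorted by start: T2, T3, T4, T5, T6, T7, T1.
T3 starts after T2 ends; T2 is clear from here.
T4 starts after T3 ends; T3 is clear from here.
T5 starts before T4 ends → T4 and T5 overlap.
T6 starts after T4 ends; T4 is clear from here.
T6 starts after T5 ends; T5 is clear from here.
T7 starts after T6 ends; T6 is clear from here.
T1 starts exactly when T7 ends (back-to-back, no overlap).
Overlapping pairs: T4 & T5 — 1 in total.

1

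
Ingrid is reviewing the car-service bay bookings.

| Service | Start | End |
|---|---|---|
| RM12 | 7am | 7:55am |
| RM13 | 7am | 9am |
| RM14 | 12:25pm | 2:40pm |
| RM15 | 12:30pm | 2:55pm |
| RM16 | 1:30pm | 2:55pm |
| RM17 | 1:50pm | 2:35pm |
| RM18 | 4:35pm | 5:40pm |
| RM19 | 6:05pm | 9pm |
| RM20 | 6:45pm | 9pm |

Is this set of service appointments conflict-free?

Check each pair: they overlap iff neither finishes before the other starts.
Sorted by start: RM12, RM13, RM14, RM15, RM16, RM17, RM18, RM19, RM20.
RM13 starts before RM12 ends → RM12 and RM13 overlap.
That's a conflict, so the schedule is not conflict-free.

No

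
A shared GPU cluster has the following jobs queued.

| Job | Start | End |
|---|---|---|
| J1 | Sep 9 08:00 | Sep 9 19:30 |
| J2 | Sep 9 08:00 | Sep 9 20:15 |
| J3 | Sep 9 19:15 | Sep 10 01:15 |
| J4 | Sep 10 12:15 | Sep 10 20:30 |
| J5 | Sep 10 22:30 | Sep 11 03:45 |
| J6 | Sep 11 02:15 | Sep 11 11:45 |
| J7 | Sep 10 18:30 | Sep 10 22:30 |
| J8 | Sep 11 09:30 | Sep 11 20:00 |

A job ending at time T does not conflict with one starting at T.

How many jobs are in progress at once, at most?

Sort all start/end points and keep a running count:
Sep 9 08:00 start J1 → 1
Sep 9 08:00 start J2 → 2
Sep 9 19:15 start J3 → 3
Sep 9 19:30 end J1 → 2
Sep 9 20:15 end J2 → 1
Sep 10 01:15 end J3 → 0
Sep 10 12:15 start J4 → 1
Sep 10 18:30 start J7 → 2
Sep 10 20:30 end J4 → 1
Sep 10 22:30 end J7 → 0
Sep 10 22:30 start J5 → 1
Sep 11 02:15 start J6 → 2
Sep 11 03:45 end J5 → 1
Sep 11 09:30 start J8 → 2
Sep 11 11:45 end J6 → 1
Sep 11 20:00 end J8 → 0
Peak is 3, at Sep 9 19:15 (J1, J2, J3).

3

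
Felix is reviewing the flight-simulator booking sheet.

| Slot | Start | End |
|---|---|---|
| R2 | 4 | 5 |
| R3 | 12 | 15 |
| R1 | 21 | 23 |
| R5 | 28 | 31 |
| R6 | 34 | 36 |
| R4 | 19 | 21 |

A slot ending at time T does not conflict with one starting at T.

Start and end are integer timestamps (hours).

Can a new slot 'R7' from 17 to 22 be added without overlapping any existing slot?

No — it overlaps R1, R4

R2: ends 5 at or before R7 starts 17 → clear.
R3: ends 15 at or before R7 starts 17 → clear.
R4: starts 19 before R7 ends 22, and ends 21 after R7 starts 17 → overlap.
R1: starts 21 before R7 ends 22, and ends 23 after R7 starts 17 → overlap.
R5: starts 28 at or after R7 ends 22 → clear.
R6: starts 34 at or after R7 ends 22 → clear.
R7 overlaps R1, R4.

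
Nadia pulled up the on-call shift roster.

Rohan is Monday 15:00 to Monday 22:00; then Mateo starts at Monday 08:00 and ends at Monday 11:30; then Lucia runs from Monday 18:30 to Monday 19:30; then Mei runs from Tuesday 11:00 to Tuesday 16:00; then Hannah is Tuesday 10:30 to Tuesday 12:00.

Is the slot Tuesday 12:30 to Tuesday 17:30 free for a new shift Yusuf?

Mateo: ends Monday 11:30 at or before Yusuf starts Tuesday 12:30 → clear.
Rohan: ends Monday 22:00 at or before Yusuf starts Tuesday 12:30 → clear.
Lucia: ends Monday 19:30 at or before Yusuf starts Tuesday 12:30 → clear.
Hannah: ends Tuesday 12:00 at or before Yusuf starts Tuesday 12:30 → clear.
Mei: starts Tuesday 11:00 before Yusuf ends Tuesday 17:30, and ends Tuesday 16:00 after Yusuf starts Tuesday 12:30 → overlap.
Yusuf overlaps Mei.

No — it overlaps Mei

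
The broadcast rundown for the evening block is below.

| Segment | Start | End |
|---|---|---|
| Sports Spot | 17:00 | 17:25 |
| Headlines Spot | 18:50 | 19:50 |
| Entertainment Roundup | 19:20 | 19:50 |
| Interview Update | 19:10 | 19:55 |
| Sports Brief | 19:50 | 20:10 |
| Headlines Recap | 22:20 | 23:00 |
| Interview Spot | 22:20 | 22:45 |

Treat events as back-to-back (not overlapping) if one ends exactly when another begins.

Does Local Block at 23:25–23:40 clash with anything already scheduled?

Sports Spot: ends 17:25 at or before Local Block starts 23:25 → clear.
Headlines Spot: ends 19:50 at or before Local Block starts 23:25 → clear.
Interview Update: ends 19:55 at or before Local Block starts 23:25 → clear.
Entertainment Roundup: ends 19:50 at or before Local Block starts 23:25 → clear.
Sports Brief: ends 20:10 at or before Local Block starts 23:25 → clear.
Headlines Recap: ends 23:00 at or before Local Block starts 23:25 → clear.
Interview Spot: ends 22:45 at or before Local Block starts 23:25 → clear.

No — it doesn't clash with anything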